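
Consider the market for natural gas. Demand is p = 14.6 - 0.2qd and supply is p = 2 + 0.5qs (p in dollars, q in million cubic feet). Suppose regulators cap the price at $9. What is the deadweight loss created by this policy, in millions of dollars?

5.6

Rearranging demand gives qd = 73 - 5p; rearranging supply gives qs = 2p - 4. Without the control the market clears where 73 - 5p = 2p - 4, i.e. p* = 11 and q* = 18.
Since 9 < 11, the ceiling is binding.
At p = 9: qd = 73 - 5·9 = 28 and qs = 2·9 - 4 = 14.
Quantity traded falls to 14. At q = 14 the demand price is (73 - 14)/5 = 11.8 and the supply price is (4 + 14)/2 = 9.
Deadweight loss = ½ · (11.8 - 9) · (18 - 14) = ½ · 2.8 · 4 = 5.6.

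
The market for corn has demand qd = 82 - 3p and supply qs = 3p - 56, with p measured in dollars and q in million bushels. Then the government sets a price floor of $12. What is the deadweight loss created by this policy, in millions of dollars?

0

Equilibrium: 82 - 3p = 3p - 56, so 138 = 6p and p* = 23, q* = 13.
Since 12 is below p* = 23, the floor does not bind and the free-market outcome prevails.
Since the control does not bind, no trades are prevented and deadweight loss is zero.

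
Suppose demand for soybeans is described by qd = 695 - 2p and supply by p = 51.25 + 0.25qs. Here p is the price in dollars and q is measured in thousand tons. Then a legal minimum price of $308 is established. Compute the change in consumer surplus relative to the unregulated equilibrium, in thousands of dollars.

Rearranging supply gives qs = 4p - 205. Equilibrium: 695 - 2p = 4p - 205, so 900 = 6p and p* = 150, q* = 395.
Since 308 > 150, the floor is binding.
At p = 308: qd = 695 - 2·308 = 79 and qs = 4·308 - 205 = 1027.
Consumer surplus without the control is ½ · (347.5 - 150) · 395 = 39006.25.
With the floor, consumers buy 79 units at 308, so CS = ½ · (347.5 - 308) · 79 = 1560.25.
Change in consumer surplus = 1560.25 - 39006.25 = -37446.

-37446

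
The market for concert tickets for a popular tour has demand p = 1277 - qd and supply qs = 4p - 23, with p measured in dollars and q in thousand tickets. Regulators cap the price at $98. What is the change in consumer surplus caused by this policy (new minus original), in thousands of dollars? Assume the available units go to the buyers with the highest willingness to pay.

Rearranging demand gives qd = 1277 - p. Equilibrium: 1277 - p = 4p - 23, so 1300 = 5p and p* = 260, q* = 1017.
Since 98 < 260, the ceiling is binding.
At p = 98: qd = 1277 - 98 = 1179 and qs = 4·98 - 23 = 369.
Consumer surplus without the control is ½ · (1277 - 260) · 1017 = 517144.5.
With the ceiling, 369 units are sold at 98 (assume they go to the highest-value buyers). The demand price at q = 369 is 908, so CS = ½ · [(1277 - 98) + (908 - 98)] · 369 = 366970.5.
Change in consumer surplus = 366970.5 - 517144.5 = -150174.

-150174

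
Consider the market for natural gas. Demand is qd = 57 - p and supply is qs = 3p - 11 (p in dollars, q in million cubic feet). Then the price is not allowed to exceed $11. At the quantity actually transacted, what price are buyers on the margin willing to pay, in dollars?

35

Equilibrium: 57 - p = 3p - 11, so 68 = 4p and p* = 17, q* = 40.
Since 11 < 17, the ceiling is binding.
At p = 11: qd = 57 - 11 = 46 and qs = 3·11 - 11 = 22.
Only 22 units reach the market. On the demand curve, the marginal buyer's willingness to pay at q = 22 is (57 - 22) = 35.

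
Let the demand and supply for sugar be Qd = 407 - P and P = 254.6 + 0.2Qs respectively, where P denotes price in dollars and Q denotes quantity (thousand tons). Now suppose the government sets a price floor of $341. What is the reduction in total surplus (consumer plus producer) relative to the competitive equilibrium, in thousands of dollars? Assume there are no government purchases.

Rearranging supply gives Qs = 5P - 1273. Without the control the market clears where 407 - P = 5P - 1273, i.e. P* = 280 and Q* = 127.
The floor of 341 is above the equilibrium price 280, so it binds.
At P = 341: Qd = 407 - 341 = 66 and Qs = 5·341 - 1273 = 432.
Quantity traded falls to 66. At Q = 66 the demand price is 407 - 66 = 341 and the supply price is (1273 + 66)/5 = 267.8.
Deadweight loss = ½ · (341 - 267.8) · (127 - 66) = ½ · 73.2 · 61 = 2232.6.

2232.6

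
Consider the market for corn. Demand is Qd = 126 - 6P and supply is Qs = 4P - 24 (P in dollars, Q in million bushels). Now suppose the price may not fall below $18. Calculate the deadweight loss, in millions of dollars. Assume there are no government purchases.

67.5

In a free market, 126 - 6P = 4P - 24 gives the equilibrium P* = 15, Q* = 36.
Since 18 > 15, the floor is binding.
At P = 18: Qd = 126 - 6·18 = 18 and Qs = 4·18 - 24 = 48.
Quantity traded falls to 18. At Q = 18 the demand price is (126 - 18)/6 = 18 and the supply price is (24 + 18)/4 = 10.5.
Deadweight loss = ½ · (18 - 10.5) · (36 - 18) = ½ · 7.5 · 18 = 67.5.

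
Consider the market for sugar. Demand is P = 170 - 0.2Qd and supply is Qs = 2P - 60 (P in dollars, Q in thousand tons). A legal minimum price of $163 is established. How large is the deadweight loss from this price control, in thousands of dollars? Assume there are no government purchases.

Rearranging demand gives Qd = 850 - 5P. Setting quantity demanded equal to quantity supplied, 850 - 5P = 2P - 60, gives P* = 130 and Q* = 200.
Because the floor (163) lies above the market-clearing price, it is binding.
At P = 163: Qd = 850 - 5·163 = 35 and Qs = 2·163 - 60 = 266.
Quantity traded falls to 35. At Q = 35 the demand price is (850 - 35)/5 = 163 and the supply price is (60 + 35)/2 = 47.5.
Deadweight loss = ½ · (163 - 47.5) · (200 - 35) = ½ · 115.5 · 165 = 9528.75.

9528.75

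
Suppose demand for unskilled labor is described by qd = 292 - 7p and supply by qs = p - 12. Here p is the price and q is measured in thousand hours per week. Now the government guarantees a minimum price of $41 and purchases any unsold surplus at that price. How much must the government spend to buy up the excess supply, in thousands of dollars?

984

Without the control the market clears where 292 - 7p = p - 12, i.e. p* = 38 and q* = 26.
Because the floor (41) lies above the market-clearing price, it is binding.
At p = 41: qd = 292 - 7·41 = 5 and qs = 41 - 12 = 29.
Surplus = qs - qd = 24.
Government expenditure = surplus × support price = 24 × 41 = 984.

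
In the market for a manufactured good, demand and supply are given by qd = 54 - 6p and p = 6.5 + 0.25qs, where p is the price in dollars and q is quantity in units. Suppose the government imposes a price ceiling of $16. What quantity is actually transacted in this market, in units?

6

Rearranging supply gives qs = 4p - 26. Setting quantity demanded equal to quantity supplied, 54 - 6p = 4p - 26, gives p* = 8 and q* = 6.
The ceiling of 16 is above the equilibrium price 8, so it is not binding; the market clears at p* = 8, q* = 6.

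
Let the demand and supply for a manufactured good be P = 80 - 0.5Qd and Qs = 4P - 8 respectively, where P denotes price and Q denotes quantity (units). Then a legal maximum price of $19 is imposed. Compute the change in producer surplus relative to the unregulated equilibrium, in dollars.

Rearranging demand gives Qd = 160 - 2P. Setting quantity demanded equal to quantity supplied, 160 - 2P = 4P - 8, gives P* = 28 and Q* = 104.
Because the ceiling (19) lies below the market-clearing price, it is binding.
At P = 19: Qd = 160 - 2·19 = 122 and Qs = 4·19 - 8 = 68.
Producer surplus without the control is ½ · (28 - 2) · 104 = 1352.
With the ceiling, producers sell 68 units at 19, so PS = ½ · (19 - 2) · 68 = 578.
Change in producer surplus = 578 - 1352 = -774.

-774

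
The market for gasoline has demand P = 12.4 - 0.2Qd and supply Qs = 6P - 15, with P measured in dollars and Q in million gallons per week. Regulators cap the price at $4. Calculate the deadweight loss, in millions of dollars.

59.4

Rearranging demand gives Qd = 62 - 5P. In a free market, 62 - 5P = 6P - 15 gives the equilibrium P* = 7, Q* = 27.
The ceiling of 4 is below the equilibrium price 7, so it binds.
At P = 4: Qd = 62 - 5·4 = 42 and Qs = 6·4 - 15 = 9.
Quantity traded falls to 9. At Q = 9 the demand price is (62 - 9)/5 = 10.6 and the supply price is (15 + 9)/6 = 4.
Deadweight loss = ½ · (10.6 - 4) · (27 - 9) = ½ · 6.6 · 18 = 59.4.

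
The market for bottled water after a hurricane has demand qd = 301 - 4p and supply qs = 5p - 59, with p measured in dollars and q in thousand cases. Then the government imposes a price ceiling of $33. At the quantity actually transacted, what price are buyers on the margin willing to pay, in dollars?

48.75

In a free market, 301 - 4p = 5p - 59 gives the equilibrium p* = 40, q* = 141.
Because the ceiling (33) lies below the market-clearing price, it is binding.
At p = 33: qd = 301 - 4·33 = 169 and qs = 5·33 - 59 = 106.
Only 106 units reach the market. On the demand curve, the marginal buyer's willingness to pay at q = 106 is (301 - 106)/4 = 48.75.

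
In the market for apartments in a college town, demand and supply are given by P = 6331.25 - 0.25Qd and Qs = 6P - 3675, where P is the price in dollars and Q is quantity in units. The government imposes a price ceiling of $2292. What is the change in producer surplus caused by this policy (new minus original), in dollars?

-7235808

Rearranging demand gives Qd = 25325 - 4P. In a free market, 25325 - 4P = 6P - 3675 gives the equilibrium P* = 2900, Q* = 13725.
Because the ceiling (2292) lies below the market-clearing price, it is binding.
At P = 2292: Qd = 25325 - 4·2292 = 16157 and Qs = 6·2292 - 3675 = 10077.
Producer surplus without the control is ½ · (2900 - 612.5) · 13725 = 15697968.75.
With the ceiling, producers sell 10077 units at 2292, so PS = ½ · (2292 - 612.5) · 10077 = 8462160.75.
Change in producer surplus = 8462160.75 - 15697968.75 = -7235808.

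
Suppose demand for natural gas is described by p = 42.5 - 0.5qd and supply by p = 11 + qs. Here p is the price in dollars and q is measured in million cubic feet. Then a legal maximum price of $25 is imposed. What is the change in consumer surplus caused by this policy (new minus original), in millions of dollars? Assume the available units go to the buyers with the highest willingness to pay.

85.75

Rearranging demand gives qd = 85 - 2p; rearranging supply gives qs = p - 11. Setting quantity demanded equal to quantity supplied, 85 - 2p = p - 11, gives p* = 32 and q* = 21.
Since 25 < 32, the ceiling is binding.
At p = 25: qd = 85 - 2·25 = 35 and qs = 25 - 11 = 14.
Consumer surplus without the control is ½ · (42.5 - 32) · 21 = 110.25.
With the ceiling, 14 units are sold at 25 (assume they go to the highest-value buyers). The demand price at q = 14 is 35.5, so CS = ½ · [(42.5 - 25) + (35.5 - 25)] · 14 = 196.
Change in consumer surplus = 196 - 110.25 = 85.75.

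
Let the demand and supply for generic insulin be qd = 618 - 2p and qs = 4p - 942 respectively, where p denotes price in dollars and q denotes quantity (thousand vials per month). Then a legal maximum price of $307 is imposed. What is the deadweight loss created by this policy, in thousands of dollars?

Setting quantity demanded equal to quantity supplied, 618 - 2p = 4p - 942, gives p* = 260 and q* = 98.
Since 307 is above p* = 260, the ceiling does not bind and the free-market outcome prevails.
Since the control does not bind, no trades are prevented and deadweight loss is zero.

0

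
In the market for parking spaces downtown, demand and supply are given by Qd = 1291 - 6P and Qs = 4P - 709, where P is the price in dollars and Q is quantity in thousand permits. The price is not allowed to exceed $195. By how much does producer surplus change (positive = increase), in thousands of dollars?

Equilibrium: 1291 - 6P = 4P - 709, so 2000 = 10P and P* = 200, Q* = 91.
Since 195 < 200, the ceiling is binding.
At P = 195: Qd = 1291 - 6·195 = 121 and Qs = 4·195 - 709 = 71.
Producer surplus without the control is ½ · (200 - 177.25) · 91 = 1035.125.
With the ceiling, producers sell 71 units at 195, so PS = ½ · (195 - 177.25) · 71 = 630.125.
Change in producer surplus = 630.125 - 1035.125 = -405.

-405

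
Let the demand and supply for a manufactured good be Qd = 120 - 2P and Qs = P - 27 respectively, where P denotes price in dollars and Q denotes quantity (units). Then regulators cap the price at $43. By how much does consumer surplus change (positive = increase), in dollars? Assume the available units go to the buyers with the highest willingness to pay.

87

Without the control the market clears where 120 - 2P = P - 27, i.e. P* = 49 and Q* = 22.
Since 43 < 49, the ceiling is binding.
At P = 43: Qd = 120 - 2·43 = 34 and Qs = 43 - 27 = 16.
Consumer surplus without the control is ½ · (60 - 49) · 22 = 121.
With the ceiling, 16 units are sold at 43 (assume they go to the highest-value buyers). The demand price at Q = 16 is 52, so CS = ½ · [(60 - 43) + (52 - 43)] · 16 = 208.
Change in consumer surplus = 208 - 121 = 87.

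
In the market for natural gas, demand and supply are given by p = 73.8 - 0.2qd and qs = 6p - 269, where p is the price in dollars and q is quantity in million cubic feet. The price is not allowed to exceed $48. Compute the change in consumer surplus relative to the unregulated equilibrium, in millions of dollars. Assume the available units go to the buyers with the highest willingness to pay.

-170

Rearranging demand gives qd = 369 - 5p. Setting quantity demanded equal to quantity supplied, 369 - 5p = 6p - 269, gives p* = 58 and q* = 79.
Because the ceiling (48) lies below the market-clearing price, it is binding.
At p = 48: qd = 369 - 5·48 = 129 and qs = 6·48 - 269 = 19.
Consumer surplus without the control is ½ · (73.8 - 58) · 79 = 624.1.
With the ceiling, 19 units are sold at 48 (assume they go to the highest-value buyers). The demand price at q = 19 is 70, so CS = ½ · [(73.8 - 48) + (70 - 48)] · 19 = 454.1.
Change in consumer surplus = 454.1 - 624.1 = -170.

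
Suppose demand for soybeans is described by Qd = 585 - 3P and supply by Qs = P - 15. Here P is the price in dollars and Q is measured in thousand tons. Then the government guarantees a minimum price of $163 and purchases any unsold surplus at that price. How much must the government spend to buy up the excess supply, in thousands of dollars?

Without the control the market clears where 585 - 3P = P - 15, i.e. P* = 150 and Q* = 135.
Because the floor (163) lies above the market-clearing price, it is binding.
At P = 163: Qd = 585 - 3·163 = 96 and Qs = 163 - 15 = 148.
Surplus = Qs - Qd = 52.
Government expenditure = surplus × support price = 52 × 163 = 8476.

8476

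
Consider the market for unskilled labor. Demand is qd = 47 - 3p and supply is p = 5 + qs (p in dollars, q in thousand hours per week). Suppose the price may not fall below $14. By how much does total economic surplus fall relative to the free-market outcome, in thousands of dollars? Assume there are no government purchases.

6

Rearranging supply gives qs = p - 5. Equilibrium: 47 - 3p = p - 5, so 52 = 4p and p* = 13, q* = 8.
Because the floor (14) lies above the market-clearing price, it is binding.
At p = 14: qd = 47 - 3·14 = 5 and qs = 14 - 5 = 9.
Quantity traded falls to 5. At q = 5 the demand price is (47 - 5)/3 = 14 and the supply price is 5 + 5 = 10.
Deadweight loss = ½ · (14 - 10) · (8 - 5) = ½ · 4 · 3 = 6.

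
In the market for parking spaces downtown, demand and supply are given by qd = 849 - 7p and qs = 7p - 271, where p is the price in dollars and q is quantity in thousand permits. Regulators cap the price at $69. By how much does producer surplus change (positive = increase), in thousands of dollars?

In a free market, 849 - 7p = 7p - 271 gives the equilibrium p* = 80, q* = 289.
The ceiling of 69 is below the equilibrium price 80, so it binds.
At p = 69: qd = 849 - 7·69 = 366 and qs = 7·69 - 271 = 212.
Producer surplus without the control is ½ · (80 - 271/7) · 289 = 83521/14.
With the ceiling, producers sell 212 units at 69, so PS = ½ · (69 - 271/7) · 212 = 22472/7.
Change in producer surplus = 22472/7 - 83521/14 = -2755.5.

-2755.5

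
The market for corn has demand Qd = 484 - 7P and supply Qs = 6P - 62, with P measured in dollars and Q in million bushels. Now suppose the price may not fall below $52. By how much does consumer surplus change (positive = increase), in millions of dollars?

-1550

Without the control the market clears where 484 - 7P = 6P - 62, i.e. P* = 42 and Q* = 190.
Because the floor (52) lies above the market-clearing price, it is binding.
At P = 52: Qd = 484 - 7·52 = 120 and Qs = 6·52 - 62 = 250.
Consumer surplus without the control is ½ · (484/7 - 42) · 190 = 18050/7.
With the floor, consumers buy 120 units at 52, so CS = ½ · (484/7 - 52) · 120 = 7200/7.
Change in consumer surplus = 7200/7 - 18050/7 = -1550.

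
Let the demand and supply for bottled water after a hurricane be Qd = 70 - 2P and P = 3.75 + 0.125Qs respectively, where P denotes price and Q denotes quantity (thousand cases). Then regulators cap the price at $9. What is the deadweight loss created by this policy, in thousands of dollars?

20

Rearranging supply gives Qs = 8P - 30. Equilibrium: 70 - 2P = 8P - 30, so 100 = 10P and P* = 10, Q* = 50.
Since 9 < 10, the ceiling is binding.
At P = 9: Qd = 70 - 2·9 = 52 and Qs = 8·9 - 30 = 42.
Quantity traded falls to 42. At Q = 42 the demand price is (70 - 42)/2 = 14 and the supply price is (30 + 42)/8 = 9.
Deadweight loss = ½ · (14 - 9) · (50 - 42) = ½ · 5 · 8 = 20.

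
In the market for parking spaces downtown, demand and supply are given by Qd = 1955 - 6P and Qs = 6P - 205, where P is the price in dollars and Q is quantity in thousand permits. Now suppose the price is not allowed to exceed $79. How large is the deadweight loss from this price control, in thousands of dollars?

61206

Equilibrium: 1955 - 6P = 6P - 205, so 2160 = 12P and P* = 180, Q* = 875.
Because the ceiling (79) lies below the market-clearing price, it is binding.
At P = 79: Qd = 1955 - 6·79 = 1481 and Qs = 6·79 - 205 = 269.
Quantity traded falls to 269. At Q = 269 the demand price is (1955 - 269)/6 = 281 and the supply price is (205 + 269)/6 = 79.
Deadweight loss = ½ · (281 - 79) · (875 - 269) = ½ · 202 · 606 = 61206.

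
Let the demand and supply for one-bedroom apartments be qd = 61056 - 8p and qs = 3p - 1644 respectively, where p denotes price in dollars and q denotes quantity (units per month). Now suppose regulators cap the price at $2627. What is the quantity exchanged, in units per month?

6237

Without the control the market clears where 61056 - 8p = 3p - 1644, i.e. p* = 5700 and q* = 15456.
Because the ceiling (2627) lies below the market-clearing price, it is binding.
At p = 2627: qd = 61056 - 8·2627 = 40040 and qs = 3·2627 - 1644 = 6237.
The quantity actually transacted is the short side, supply: 6237.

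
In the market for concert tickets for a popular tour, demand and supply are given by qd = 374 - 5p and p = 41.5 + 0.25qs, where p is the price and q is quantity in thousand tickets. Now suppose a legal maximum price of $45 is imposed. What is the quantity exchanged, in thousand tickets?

14

Rearranging supply gives qs = 4p - 166. In a free market, 374 - 5p = 4p - 166 gives the equilibrium p* = 60, q* = 74.
The ceiling of 45 is below the equilibrium price 60, so it binds.
At p = 45: qd = 374 - 5·45 = 149 and qs = 4·45 - 166 = 14.
The quantity actually transacted is the short side, supply: 14.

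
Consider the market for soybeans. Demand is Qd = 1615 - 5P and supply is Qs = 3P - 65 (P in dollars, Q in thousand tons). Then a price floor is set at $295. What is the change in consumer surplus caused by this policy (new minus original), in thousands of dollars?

-29962.5

Without the control the market clears where 1615 - 5P = 3P - 65, i.e. P* = 210 and Q* = 565.
Since 295 > 210, the floor is binding.
At P = 295: Qd = 1615 - 5·295 = 140 and Qs = 3·295 - 65 = 820.
Consumer surplus without the control is ½ · (323 - 210) · 565 = 31922.5.
With the floor, consumers buy 140 units at 295, so CS = ½ · (323 - 295) · 140 = 1960.
Change in consumer surplus = 1960 - 31922.5 = -29962.5.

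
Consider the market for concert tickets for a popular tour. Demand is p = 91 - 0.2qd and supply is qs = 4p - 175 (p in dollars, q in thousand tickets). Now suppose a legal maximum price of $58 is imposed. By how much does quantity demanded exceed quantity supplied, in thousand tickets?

Rearranging demand gives qd = 455 - 5p. Setting quantity demanded equal to quantity supplied, 455 - 5p = 4p - 175, gives p* = 70 and q* = 105.
Because the ceiling (58) lies below the market-clearing price, it is binding.
At p = 58: qd = 455 - 5·58 = 165 and qs = 4·58 - 175 = 57.
Shortage = qd - qs = 165 - 57 = 108.

108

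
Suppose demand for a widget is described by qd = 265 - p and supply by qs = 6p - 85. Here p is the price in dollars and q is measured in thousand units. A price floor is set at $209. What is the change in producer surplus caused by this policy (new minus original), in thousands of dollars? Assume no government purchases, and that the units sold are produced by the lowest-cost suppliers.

6797.25

Equilibrium: 265 - p = 6p - 85, so 350 = 7p and p* = 50, q* = 215.
Because the floor (209) lies above the market-clearing price, it is binding.
At p = 209: qd = 265 - 209 = 56 and qs = 6·209 - 85 = 1169.
Producer surplus without the control is ½ · (50 - 85/6) · 215 = 46225/12.
With the floor, 56 units are sold at 209. The supply price at q = 56 is 23.5, so PS = ½ · [(209 - 85/6) + (209 - 23.5)] · 56 = 31948/3.
Change in producer surplus = 31948/3 - 46225/12 = 6797.25.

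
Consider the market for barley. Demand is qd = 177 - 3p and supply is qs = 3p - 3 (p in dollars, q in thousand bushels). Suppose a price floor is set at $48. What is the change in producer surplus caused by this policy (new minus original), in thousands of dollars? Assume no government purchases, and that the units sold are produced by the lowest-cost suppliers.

108

In a free market, 177 - 3p = 3p - 3 gives the equilibrium p* = 30, q* = 87.
The floor of 48 is above the equilibrium price 30, so it binds.
At p = 48: qd = 177 - 3·48 = 33 and qs = 3·48 - 3 = 141.
Producer surplus without the control is ½ · (30 - 1) · 87 = 1261.5.
With the floor, 33 units are sold at 48. The supply price at q = 33 is 12, so PS = ½ · [(48 - 1) + (48 - 12)] · 33 = 1369.5.
Change in producer surplus = 1369.5 - 1261.5 = 108.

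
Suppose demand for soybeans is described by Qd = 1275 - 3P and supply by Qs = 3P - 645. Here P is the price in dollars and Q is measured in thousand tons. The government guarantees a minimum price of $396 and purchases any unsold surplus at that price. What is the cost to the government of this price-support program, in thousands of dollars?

180576

Setting quantity demanded equal to quantity supplied, 1275 - 3P = 3P - 645, gives P* = 320 and Q* = 315.
Because the floor (396) lies above the market-clearing price, it is binding.
At P = 396: Qd = 1275 - 3·396 = 87 and Qs = 3·396 - 645 = 543.
Surplus = Qs - Qd = 456.
Government expenditure = surplus × support price = 456 × 396 = 180576.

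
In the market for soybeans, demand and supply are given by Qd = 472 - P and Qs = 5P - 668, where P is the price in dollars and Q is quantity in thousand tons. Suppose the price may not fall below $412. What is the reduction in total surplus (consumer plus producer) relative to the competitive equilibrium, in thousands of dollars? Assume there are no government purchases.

Without the control the market clears where 472 - P = 5P - 668, i.e. P* = 190 and Q* = 282.
Since 412 > 190, the floor is binding.
At P = 412: Qd = 472 - 412 = 60 and Qs = 5·412 - 668 = 1392.
Quantity traded falls to 60. At Q = 60 the demand price is 472 - 60 = 412 and the supply price is (668 + 60)/5 = 145.6.
Deadweight loss = ½ · (412 - 145.6) · (282 - 60) = ½ · 266.4 · 222 = 29570.4.

29570.4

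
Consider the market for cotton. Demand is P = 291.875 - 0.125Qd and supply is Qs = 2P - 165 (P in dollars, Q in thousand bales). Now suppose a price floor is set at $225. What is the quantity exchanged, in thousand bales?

335

Rearranging demand gives Qd = 2335 - 8P. In a free market, 2335 - 8P = 2P - 165 gives the equilibrium P* = 250, Q* = 335.
The floor of 225 is below the equilibrium price 250, so it is not binding; the market clears at P* = 250, Q* = 335.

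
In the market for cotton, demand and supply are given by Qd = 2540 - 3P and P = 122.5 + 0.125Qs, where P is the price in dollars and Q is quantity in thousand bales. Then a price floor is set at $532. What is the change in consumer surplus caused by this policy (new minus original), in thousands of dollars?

-267544

Rearranging supply gives Qs = 8P - 980. Without the control the market clears where 2540 - 3P = 8P - 980, i.e. P* = 320 and Q* = 1580.
Because the floor (532) lies above the market-clearing price, it is binding.
At P = 532: Qd = 2540 - 3·532 = 944 and Qs = 8·532 - 980 = 3276.
Consumer surplus without the control is ½ · (2540/3 - 320) · 1580 = 1248200/3.
With the floor, consumers buy 944 units at 532, so CS = ½ · (2540/3 - 532) · 944 = 445568/3.
Change in consumer surplus = 445568/3 - 1248200/3 = -267544.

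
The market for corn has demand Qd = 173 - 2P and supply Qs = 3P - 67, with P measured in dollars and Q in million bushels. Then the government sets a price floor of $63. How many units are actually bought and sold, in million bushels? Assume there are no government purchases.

47

Without the control the market clears where 173 - 2P = 3P - 67, i.e. P* = 48 and Q* = 77.
Because the floor (63) lies above the market-clearing price, it is binding.
At P = 63: Qd = 173 - 2·63 = 47 and Qs = 3·63 - 67 = 122.
The quantity actually transacted is the short side, demand: 47.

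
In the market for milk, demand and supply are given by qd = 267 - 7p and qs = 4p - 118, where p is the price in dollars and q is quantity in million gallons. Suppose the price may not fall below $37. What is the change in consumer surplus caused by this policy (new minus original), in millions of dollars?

In a free market, 267 - 7p = 4p - 118 gives the equilibrium p* = 35, q* = 22.
The floor of 37 is above the equilibrium price 35, so it binds.
At p = 37: qd = 267 - 7·37 = 8 and qs = 4·37 - 118 = 30.
Consumer surplus without the control is ½ · (267/7 - 35) · 22 = 242/7.
With the floor, consumers buy 8 units at 37, so CS = ½ · (267/7 - 37) · 8 = 32/7.
Change in consumer surplus = 32/7 - 242/7 = -30.

-30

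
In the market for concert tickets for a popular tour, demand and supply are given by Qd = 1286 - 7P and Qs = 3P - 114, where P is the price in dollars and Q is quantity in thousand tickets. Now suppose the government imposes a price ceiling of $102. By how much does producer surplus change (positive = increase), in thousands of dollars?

-9462

Setting quantity demanded equal to quantity supplied, 1286 - 7P = 3P - 114, gives P* = 140 and Q* = 306.
Because the ceiling (102) lies below the market-clearing price, it is binding.
At P = 102: Qd = 1286 - 7·102 = 572 and Qs = 3·102 - 114 = 192.
Producer surplus without the control is ½ · (140 - 38) · 306 = 15606.
With the ceiling, producers sell 192 units at 102, so PS = ½ · (102 - 38) · 192 = 6144.
Change in producer surplus = 6144 - 15606 = -9462.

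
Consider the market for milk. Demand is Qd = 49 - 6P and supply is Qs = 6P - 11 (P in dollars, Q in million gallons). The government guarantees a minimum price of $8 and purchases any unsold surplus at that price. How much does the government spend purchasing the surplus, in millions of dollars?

288

Equilibrium: 49 - 6P = 6P - 11, so 60 = 12P and P* = 5, Q* = 19.
The floor of 8 is above the equilibrium price 5, so it binds.
At P = 8: Qd = 49 - 6·8 = 1 and Qs = 6·8 - 11 = 37.
Surplus = Qs - Qd = 36.
Government expenditure = surplus × support price = 36 × 8 = 288.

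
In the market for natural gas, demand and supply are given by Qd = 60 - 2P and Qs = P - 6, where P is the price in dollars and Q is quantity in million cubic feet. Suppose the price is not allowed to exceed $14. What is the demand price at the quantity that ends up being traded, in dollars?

Without the control the market clears where 60 - 2P = P - 6, i.e. P* = 22 and Q* = 16.
Because the ceiling (14) lies below the market-clearing price, it is binding.
At P = 14: Qd = 60 - 2·14 = 32 and Qs = 14 - 6 = 8.
Only 8 units reach the market. On the demand curve, the marginal buyer's willingness to pay at Q = 8 is (60 - 8)/2 = 26.

26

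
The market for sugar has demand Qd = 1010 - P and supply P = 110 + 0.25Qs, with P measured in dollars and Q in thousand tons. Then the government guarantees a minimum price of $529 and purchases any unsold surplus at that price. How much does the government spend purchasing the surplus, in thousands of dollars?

Rearranging supply gives Qs = 4P - 440. Setting quantity demanded equal to quantity supplied, 1010 - P = 4P - 440, gives P* = 290 and Q* = 720.
Since 529 > 290, the floor is binding.
At P = 529: Qd = 1010 - 529 = 481 and Qs = 4·529 - 440 = 1676.
Surplus = Qs - Qd = 1195.
Government expenditure = surplus × support price = 1195 × 529 = 632155.

632155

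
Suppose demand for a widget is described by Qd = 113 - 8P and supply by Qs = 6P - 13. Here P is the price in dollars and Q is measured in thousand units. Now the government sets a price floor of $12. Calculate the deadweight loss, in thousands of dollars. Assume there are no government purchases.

Equilibrium: 113 - 8P = 6P - 13, so 126 = 14P and P* = 9, Q* = 41.
Since 12 > 9, the floor is binding.
At P = 12: Qd = 113 - 8·12 = 17 and Qs = 6·12 - 13 = 59.
Quantity traded falls to 17. At Q = 17 the demand price is (113 - 17)/8 = 12 and the supply price is (13 + 17)/6 = 5.
Deadweight loss = ½ · (12 - 5) · (41 - 17) = ½ · 7 · 24 = 84.

84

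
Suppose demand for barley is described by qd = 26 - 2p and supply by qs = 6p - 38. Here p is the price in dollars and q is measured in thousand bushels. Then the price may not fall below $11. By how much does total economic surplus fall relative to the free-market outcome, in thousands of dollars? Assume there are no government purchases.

12

In a free market, 26 - 2p = 6p - 38 gives the equilibrium p* = 8, q* = 10.
Since 11 > 8, the floor is binding.
At p = 11: qd = 26 - 2·11 = 4 and qs = 6·11 - 38 = 28.
Quantity traded falls to 4. At q = 4 the demand price is (26 - 4)/2 = 11 and the supply price is (38 + 4)/6 = 7.
Deadweight loss = ½ · (11 - 7) · (10 - 4) = ½ · 4 · 6 = 12.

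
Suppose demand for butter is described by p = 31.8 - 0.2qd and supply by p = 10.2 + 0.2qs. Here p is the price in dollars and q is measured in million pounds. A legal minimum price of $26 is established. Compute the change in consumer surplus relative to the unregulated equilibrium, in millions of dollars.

-207.5

Rearranging demand gives qd = 159 - 5p; rearranging supply gives qs = 5p - 51. Without the control the market clears where 159 - 5p = 5p - 51, i.e. p* = 21 and q* = 54.
Since 26 > 21, the floor is binding.
At p = 26: qd = 159 - 5·26 = 29 and qs = 5·26 - 51 = 79.
Consumer surplus without the control is ½ · (31.8 - 21) · 54 = 291.6.
With the floor, consumers buy 29 units at 26, so CS = ½ · (31.8 - 26) · 29 = 84.1.
Change in consumer surplus = 84.1 - 291.6 = -207.5.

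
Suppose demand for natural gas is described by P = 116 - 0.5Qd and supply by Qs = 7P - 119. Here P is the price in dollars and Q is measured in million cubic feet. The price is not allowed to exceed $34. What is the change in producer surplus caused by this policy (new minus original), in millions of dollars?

-682.5

Rearranging demand gives Qd = 232 - 2P. Setting quantity demanded equal to quantity supplied, 232 - 2P = 7P - 119, gives P* = 39 and Q* = 154.
Since 34 < 39, the ceiling is binding.
At P = 34: Qd = 232 - 2·34 = 164 and Qs = 7·34 - 119 = 119.
Producer surplus without the control is ½ · (39 - 17) · 154 = 1694.
With the ceiling, producers sell 119 units at 34, so PS = ½ · (34 - 17) · 119 = 1011.5.
Change in producer surplus = 1011.5 - 1694 = -682.5.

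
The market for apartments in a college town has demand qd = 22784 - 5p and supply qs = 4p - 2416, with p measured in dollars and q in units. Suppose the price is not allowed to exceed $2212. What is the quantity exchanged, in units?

6432

Equilibrium: 22784 - 5p = 4p - 2416, so 25200 = 9p and p* = 2800, q* = 8784.
Since 2212 < 2800, the ceiling is binding.
At p = 2212: qd = 22784 - 5·2212 = 11724 and qs = 4·2212 - 2416 = 6432.
The quantity actually transacted is the short side, supply: 6432.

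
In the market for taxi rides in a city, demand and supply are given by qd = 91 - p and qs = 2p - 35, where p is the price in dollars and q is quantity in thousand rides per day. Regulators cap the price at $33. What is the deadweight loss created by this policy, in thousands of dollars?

Without the control the market clears where 91 - p = 2p - 35, i.e. p* = 42 and q* = 49.
Since 33 < 42, the ceiling is binding.
At p = 33: qd = 91 - 33 = 58 and qs = 2·33 - 35 = 31.
Quantity traded falls to 31. At q = 31 the demand price is 91 - 31 = 60 and the supply price is (35 + 31)/2 = 33.
Deadweight loss = ½ · (60 - 33) · (49 - 31) = ½ · 27 · 18 = 243.

243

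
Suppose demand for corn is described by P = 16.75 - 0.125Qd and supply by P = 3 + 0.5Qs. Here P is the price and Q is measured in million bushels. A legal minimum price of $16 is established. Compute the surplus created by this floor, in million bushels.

20

Rearranging demand gives Qd = 134 - 8P; rearranging supply gives Qs = 2P - 6. Equilibrium: 134 - 8P = 2P - 6, so 140 = 10P and P* = 14, Q* = 22.
Because the floor (16) lies above the market-clearing price, it is binding.
At P = 16: Qd = 134 - 8·16 = 6 and Qs = 2·16 - 6 = 26.
Surplus = Qs - Qd = 26 - 6 = 20.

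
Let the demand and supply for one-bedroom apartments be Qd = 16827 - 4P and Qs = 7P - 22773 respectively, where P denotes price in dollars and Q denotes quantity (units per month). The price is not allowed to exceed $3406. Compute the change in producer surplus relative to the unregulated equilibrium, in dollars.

Without the control the market clears where 16827 - 4P = 7P - 22773, i.e. P* = 3600 and Q* = 2427.
Since 3406 < 3600, the ceiling is binding.
At P = 3406: Qd = 16827 - 4·3406 = 3203 and Qs = 7·3406 - 22773 = 1069.
Producer surplus without the control is ½ · (3600 - 22773/7) · 2427 = 5890329/14.
With the ceiling, producers sell 1069 units at 3406, so PS = ½ · (3406 - 22773/7) · 1069 = 1142761/14.
Change in producer surplus = 1142761/14 - 5890329/14 = -339112.

-339112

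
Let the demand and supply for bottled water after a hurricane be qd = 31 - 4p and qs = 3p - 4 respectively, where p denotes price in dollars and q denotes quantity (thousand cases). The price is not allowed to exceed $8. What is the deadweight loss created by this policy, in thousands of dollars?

Setting quantity demanded equal to quantity supplied, 31 - 4p = 3p - 4, gives p* = 5 and q* = 11.
Since 8 is above p* = 5, the ceiling does not bind and the free-market outcome prevails.
Since the control does not bind, no trades are prevented and deadweight loss is zero.

0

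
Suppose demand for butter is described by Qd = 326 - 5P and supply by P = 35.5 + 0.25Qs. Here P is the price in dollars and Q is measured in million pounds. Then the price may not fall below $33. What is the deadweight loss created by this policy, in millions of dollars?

Rearranging supply gives Qs = 4P - 142. Setting quantity demanded equal to quantity supplied, 326 - 5P = 4P - 142, gives P* = 52 and Q* = 66.
The floor of 33 is below the equilibrium price 52, so it is not binding; the market clears at P* = 52, Q* = 66.
Since the control does not bind, no trades are prevented and deadweight loss is zero.

0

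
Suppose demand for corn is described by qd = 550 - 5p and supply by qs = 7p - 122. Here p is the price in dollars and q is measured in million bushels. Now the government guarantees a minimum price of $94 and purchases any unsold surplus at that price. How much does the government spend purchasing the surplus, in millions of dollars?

42864

Setting quantity demanded equal to quantity supplied, 550 - 5p = 7p - 122, gives p* = 56 and q* = 270.
Since 94 > 56, the floor is binding.
At p = 94: qd = 550 - 5·94 = 80 and qs = 7·94 - 122 = 536.
Surplus = qs - qd = 456.
Government expenditure = surplus × support price = 456 × 94 = 42864.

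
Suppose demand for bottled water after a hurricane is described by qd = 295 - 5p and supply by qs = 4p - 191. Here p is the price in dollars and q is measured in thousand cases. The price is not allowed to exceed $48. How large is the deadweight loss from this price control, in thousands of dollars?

Without the control the market clears where 295 - 5p = 4p - 191, i.e. p* = 54 and q* = 25.
Since 48 < 54, the ceiling is binding.
At p = 48: qd = 295 - 5·48 = 55 and qs = 4·48 - 191 = 1.
Quantity traded falls to 1. At q = 1 the demand price is (295 - 1)/5 = 58.8 and the supply price is (191 + 1)/4 = 48.
Deadweight loss = ½ · (58.8 - 48) · (25 - 1) = ½ · 10.8 · 24 = 129.6.

129.6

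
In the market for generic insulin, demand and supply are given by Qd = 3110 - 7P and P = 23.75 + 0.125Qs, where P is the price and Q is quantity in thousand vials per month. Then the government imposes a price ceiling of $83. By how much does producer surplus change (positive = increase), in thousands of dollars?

-140014

Rearranging supply gives Qs = 8P - 190. Equilibrium: 3110 - 7P = 8P - 190, so 3300 = 15P and P* = 220, Q* = 1570.
Because the ceiling (83) lies below the market-clearing price, it is binding.
At P = 83: Qd = 3110 - 7·83 = 2529 and Qs = 8·83 - 190 = 474.
Producer surplus without the control is ½ · (220 - 23.75) · 1570 = 154056.25.
With the ceiling, producers sell 474 units at 83, so PS = ½ · (83 - 23.75) · 474 = 14042.25.
Change in producer surplus = 14042.25 - 154056.25 = -140014.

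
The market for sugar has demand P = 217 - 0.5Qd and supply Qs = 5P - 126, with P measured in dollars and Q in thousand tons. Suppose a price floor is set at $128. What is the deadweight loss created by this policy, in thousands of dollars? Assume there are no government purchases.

3225.6

Rearranging demand gives Qd = 434 - 2P. Setting quantity demanded equal to quantity supplied, 434 - 2P = 5P - 126, gives P* = 80 and Q* = 274.
Because the floor (128) lies above the market-clearing price, it is binding.
At P = 128: Qd = 434 - 2·128 = 178 and Qs = 5·128 - 126 = 514.
Quantity traded falls to 178. At Q = 178 the demand price is (434 - 178)/2 = 128 and the supply price is (126 + 178)/5 = 60.8.
Deadweight loss = ½ · (128 - 60.8) · (274 - 178) = ½ · 67.2 · 96 = 3225.6.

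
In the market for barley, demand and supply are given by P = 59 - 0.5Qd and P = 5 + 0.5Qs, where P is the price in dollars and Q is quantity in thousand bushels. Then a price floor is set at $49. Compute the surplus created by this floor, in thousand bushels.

68

Rearranging demand gives Qd = 118 - 2P; rearranging supply gives Qs = 2P - 10. Equilibrium: 118 - 2P = 2P - 10, so 128 = 4P and P* = 32, Q* = 54.
The floor of 49 is above the equilibrium price 32, so it binds.
At P = 49: Qd = 118 - 2·49 = 20 and Qs = 2·49 - 10 = 88.
Surplus = Qs - Qd = 88 - 20 = 68.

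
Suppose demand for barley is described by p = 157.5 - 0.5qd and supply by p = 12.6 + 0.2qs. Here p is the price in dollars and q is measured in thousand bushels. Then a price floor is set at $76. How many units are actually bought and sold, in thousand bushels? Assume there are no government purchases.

163

Rearranging demand gives qd = 315 - 2p; rearranging supply gives qs = 5p - 63. In a free market, 315 - 2p = 5p - 63 gives the equilibrium p* = 54, q* = 207.
Because the floor (76) lies above the market-clearing price, it is binding.
At p = 76: qd = 315 - 2·76 = 163 and qs = 5·76 - 63 = 317.
The quantity actually transacted is the short side, demand: 163.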